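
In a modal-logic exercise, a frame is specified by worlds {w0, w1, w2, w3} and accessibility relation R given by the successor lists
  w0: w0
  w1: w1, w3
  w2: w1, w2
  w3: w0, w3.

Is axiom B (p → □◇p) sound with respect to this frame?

No

The schema B characterises exactly the symmetric frames.
Symmetric: no — w1 R w3 but not w3 R w1.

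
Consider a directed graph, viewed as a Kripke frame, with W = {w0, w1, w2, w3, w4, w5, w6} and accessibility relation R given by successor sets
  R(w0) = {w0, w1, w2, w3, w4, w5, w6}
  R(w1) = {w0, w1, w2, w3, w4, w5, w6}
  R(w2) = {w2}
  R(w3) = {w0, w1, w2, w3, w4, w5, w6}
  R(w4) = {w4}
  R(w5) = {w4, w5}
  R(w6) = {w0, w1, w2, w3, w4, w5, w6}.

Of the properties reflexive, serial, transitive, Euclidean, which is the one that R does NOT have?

Euclidean

Reflexive: yes — every world is R-related to itself.
Serial: yes — every world has a successor (e.g. w0 R w0).
Transitive: yes — every two-step R-path is closed by a direct edge.
Euclidean: no — w0 R w2 and w0 R w1, but not w2 R w1.
Only Euclidean fails.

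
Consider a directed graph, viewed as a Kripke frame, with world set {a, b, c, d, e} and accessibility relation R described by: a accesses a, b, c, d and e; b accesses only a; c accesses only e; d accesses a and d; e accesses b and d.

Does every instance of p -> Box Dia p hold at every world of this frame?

No

Axiom B corresponds to the accessibility relation being symmetric.
Symmetric: no — a R c but not c R a.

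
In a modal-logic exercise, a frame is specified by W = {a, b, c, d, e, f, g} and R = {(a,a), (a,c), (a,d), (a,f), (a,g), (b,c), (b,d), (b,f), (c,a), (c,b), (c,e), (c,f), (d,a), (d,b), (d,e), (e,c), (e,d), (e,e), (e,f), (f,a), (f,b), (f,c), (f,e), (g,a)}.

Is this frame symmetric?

Symmetric: yes — every pair in R has its reverse in R.

Yes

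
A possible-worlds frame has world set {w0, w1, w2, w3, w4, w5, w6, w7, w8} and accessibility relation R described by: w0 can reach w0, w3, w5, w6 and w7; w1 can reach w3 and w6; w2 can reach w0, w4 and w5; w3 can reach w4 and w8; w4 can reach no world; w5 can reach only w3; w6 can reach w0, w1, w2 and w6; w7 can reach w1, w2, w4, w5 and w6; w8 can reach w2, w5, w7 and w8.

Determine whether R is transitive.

Transitive: no — w0 R w3 and w3 R w4, but not w0 R w4.

No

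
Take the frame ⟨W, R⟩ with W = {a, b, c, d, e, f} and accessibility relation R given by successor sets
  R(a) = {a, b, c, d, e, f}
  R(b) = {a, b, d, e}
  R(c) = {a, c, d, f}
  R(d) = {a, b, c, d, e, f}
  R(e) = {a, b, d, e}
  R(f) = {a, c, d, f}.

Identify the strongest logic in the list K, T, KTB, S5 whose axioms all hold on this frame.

KTB

Reflexive (axiom T): yes — every world is R-related to itself.
Symmetric (axiom B): yes — every pair in R has its reverse in R.
Euclidean (axiom 5): no — a R b and a R c, but not b R c.
So F validates K, T, KTB; S5 would additionally require R to be Euclidean. The strongest is KTB.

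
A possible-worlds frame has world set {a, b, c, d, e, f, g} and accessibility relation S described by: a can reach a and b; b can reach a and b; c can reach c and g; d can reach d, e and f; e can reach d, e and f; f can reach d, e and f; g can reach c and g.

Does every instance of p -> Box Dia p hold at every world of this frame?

Axiom B corresponds to the accessibility relation being symmetric.
Symmetric: yes — every pair in S has its reverse in S.

Yes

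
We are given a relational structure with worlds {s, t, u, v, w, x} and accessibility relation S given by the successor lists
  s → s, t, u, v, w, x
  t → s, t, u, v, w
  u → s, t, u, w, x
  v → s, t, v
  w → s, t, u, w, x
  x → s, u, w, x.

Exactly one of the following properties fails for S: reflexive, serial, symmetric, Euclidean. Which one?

Euclidean

Reflexive: yes — every world is S-related to itself.
Serial: yes — every world has a successor (e.g. s S s).
Symmetric: yes — every pair in S has its reverse in S.
Euclidean: no — s S t and s S x, but not t S x.
Only Euclidean fails.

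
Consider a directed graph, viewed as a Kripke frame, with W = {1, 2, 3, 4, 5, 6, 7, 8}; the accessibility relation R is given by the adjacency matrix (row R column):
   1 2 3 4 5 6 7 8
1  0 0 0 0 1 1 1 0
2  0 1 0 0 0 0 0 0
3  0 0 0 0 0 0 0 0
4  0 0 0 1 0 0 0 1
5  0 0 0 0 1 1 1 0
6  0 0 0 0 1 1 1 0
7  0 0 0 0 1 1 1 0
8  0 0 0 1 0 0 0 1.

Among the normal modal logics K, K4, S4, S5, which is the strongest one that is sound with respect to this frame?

Transitive (axiom 4): yes — every two-step R-path is closed by a direct edge.
Reflexive (axiom T): no — 1 is not related to itself.
Euclidean (axiom 5): yes — any two successors of a common world are R-related.
So F validates K, K4; S4 would additionally require R to be reflexive. The strongest is K4.

K4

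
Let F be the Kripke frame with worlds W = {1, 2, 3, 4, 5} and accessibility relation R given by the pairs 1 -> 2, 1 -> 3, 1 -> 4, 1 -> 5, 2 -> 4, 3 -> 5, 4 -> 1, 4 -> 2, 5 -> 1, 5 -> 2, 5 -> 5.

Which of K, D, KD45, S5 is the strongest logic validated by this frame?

D

Serial (axiom D): yes — every world has a successor (e.g. 1 R 2).
Euclidean (axiom 5): no — 1 R 2 and 1 R 3, but not 2 R 3.
Transitive (axiom 4): no — 2 R 4 and 4 R 1, but not 2 R 1.
Reflexive (axiom T): no — 1 is not related to itself.
So F validates K, D; KD45 would additionally require R to be Euclidean and transitive. The strongest is D.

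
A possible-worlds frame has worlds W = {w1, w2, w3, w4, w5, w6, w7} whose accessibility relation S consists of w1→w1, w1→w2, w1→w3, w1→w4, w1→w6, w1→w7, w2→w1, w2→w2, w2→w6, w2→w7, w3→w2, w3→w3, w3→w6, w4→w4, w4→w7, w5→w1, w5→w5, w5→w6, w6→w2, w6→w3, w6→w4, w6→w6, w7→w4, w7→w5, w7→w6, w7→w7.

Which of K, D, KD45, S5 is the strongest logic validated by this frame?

D

Serial (axiom D): yes — every world has a successor (e.g. w1 S w1).
Euclidean (axiom 5): no — w1 S w2 and w1 S w3, but not w2 S w3.
Transitive (axiom 4): no — w1 S w7 and w7 S w5, but not w1 S w5.
Reflexive (axiom T): yes — every world is S-related to itself.
So F validates K, D; KD45 would additionally require S to be Euclidean and transitive. The strongest is D.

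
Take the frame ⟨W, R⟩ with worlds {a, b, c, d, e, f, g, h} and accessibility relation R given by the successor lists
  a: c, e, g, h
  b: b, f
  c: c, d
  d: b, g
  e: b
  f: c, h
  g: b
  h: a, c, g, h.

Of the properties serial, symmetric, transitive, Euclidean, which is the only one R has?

Serial: yes — every world has a successor (e.g. a R c).
Symmetric: no — a R c but not c R a.
Transitive: no — a R c and c R d, but not a R d.
Euclidean: no — a R c and a R e, but not c R e.
Only serial holds.

serial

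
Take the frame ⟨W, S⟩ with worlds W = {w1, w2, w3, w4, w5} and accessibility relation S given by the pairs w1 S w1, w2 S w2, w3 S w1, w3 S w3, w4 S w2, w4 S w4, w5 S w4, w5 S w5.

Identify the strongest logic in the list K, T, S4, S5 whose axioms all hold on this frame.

T

Reflexive (axiom T): yes — every world is S-related to itself.
Transitive (axiom 4): no — w5 S w4 and w4 S w2, but not w5 S w2.
Euclidean (axiom 5): no — w3 S w1 and w3 S w3, but not w1 S w3.
So F validates K, T; S4 would additionally require S to be transitive. The strongest is T.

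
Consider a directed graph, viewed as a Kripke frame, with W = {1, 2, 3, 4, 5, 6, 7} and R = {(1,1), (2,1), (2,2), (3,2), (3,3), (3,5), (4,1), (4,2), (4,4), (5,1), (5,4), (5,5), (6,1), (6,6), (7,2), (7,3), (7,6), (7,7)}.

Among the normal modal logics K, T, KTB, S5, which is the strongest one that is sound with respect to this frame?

Reflexive (axiom T): yes — every world is R-related to itself.
Symmetric (axiom B): no — 2 R 1 but not 1 R 2.
Euclidean (axiom 5): no — 3 R 2 and 3 R 5, but not 2 R 5.
So F validates K, T; KTB would additionally require R to be symmetric. The strongest is T.

T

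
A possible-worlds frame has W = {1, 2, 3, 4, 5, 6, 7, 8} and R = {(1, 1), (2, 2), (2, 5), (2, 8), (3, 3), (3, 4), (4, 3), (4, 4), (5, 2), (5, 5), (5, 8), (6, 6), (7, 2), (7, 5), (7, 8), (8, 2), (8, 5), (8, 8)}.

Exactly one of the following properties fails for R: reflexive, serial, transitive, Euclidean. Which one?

reflexive

Reflexive: no — 7 is not related to itself.
Serial: yes — every world has a successor (e.g. 1 R 1).
Transitive: yes — every two-step R-path is closed by a direct edge.
Euclidean: yes — any two successors of a common world are R-related.
Only reflexive fails.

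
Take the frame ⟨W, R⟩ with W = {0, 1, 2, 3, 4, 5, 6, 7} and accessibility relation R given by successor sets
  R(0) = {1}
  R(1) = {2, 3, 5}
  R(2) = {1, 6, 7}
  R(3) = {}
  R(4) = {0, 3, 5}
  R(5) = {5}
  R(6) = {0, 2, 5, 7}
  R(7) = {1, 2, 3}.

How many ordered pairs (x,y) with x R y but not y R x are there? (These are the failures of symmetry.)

11

Enumerating: (0,1), (1,3), (1,5), (4,0), (4,3), (4,5), (6,0), (6,5), (6,7), (7,1), (7,3).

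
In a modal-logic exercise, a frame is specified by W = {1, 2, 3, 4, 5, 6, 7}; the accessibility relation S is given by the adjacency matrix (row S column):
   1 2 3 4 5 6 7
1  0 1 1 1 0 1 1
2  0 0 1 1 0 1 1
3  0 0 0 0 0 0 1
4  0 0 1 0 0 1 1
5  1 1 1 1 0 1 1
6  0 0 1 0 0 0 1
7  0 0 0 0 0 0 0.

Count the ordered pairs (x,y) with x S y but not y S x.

Enumerating: (1,2), (1,3), (1,4), (1,6), (1,7), (2,3), (2,4), (2,6), (2,7), (3,7), (4,3), (4,6), … and 9 more.
Total: 21.

21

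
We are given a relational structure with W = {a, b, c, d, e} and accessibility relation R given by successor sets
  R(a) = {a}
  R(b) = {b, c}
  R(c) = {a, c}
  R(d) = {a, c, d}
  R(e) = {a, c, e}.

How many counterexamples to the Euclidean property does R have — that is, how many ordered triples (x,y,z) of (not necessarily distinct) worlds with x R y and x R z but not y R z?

8

Enumerating: (b,c,b), (c,a,c), (d,a,c), (d,a,d), (d,c,d), (e,a,c), (e,a,e), (e,c,e).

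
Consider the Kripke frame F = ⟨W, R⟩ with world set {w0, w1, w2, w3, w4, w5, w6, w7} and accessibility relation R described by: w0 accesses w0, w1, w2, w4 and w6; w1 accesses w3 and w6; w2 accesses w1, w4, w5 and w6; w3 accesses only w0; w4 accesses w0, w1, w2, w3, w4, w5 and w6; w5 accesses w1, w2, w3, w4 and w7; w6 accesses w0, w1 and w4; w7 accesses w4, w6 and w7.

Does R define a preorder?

Reflexive: no — w1 is not related to itself.
Transitive: no — w0 R w1 and w1 R w3, but not w0 R w3.
So R is not a preorder.

No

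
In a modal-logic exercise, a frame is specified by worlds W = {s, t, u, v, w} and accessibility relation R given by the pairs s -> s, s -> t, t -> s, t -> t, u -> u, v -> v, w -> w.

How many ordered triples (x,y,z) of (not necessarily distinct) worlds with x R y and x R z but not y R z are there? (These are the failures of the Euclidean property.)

0

R is Euclidean; there are no such tuples.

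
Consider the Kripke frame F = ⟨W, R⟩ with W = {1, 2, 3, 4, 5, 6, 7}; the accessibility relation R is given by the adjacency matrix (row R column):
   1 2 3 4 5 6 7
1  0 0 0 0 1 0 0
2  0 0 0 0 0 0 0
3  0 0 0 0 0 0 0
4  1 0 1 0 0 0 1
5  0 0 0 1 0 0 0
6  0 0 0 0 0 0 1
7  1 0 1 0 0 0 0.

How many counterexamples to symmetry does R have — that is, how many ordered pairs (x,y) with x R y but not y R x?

8

Enumerating: (1,5), (4,1), (4,3), (4,7), (5,4), (6,7), (7,1), (7,3).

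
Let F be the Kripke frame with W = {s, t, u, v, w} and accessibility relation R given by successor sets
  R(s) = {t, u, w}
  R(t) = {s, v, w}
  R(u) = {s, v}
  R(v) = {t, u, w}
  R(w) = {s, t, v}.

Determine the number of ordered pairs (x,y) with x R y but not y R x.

R is symmetric; there are no such tuples.

0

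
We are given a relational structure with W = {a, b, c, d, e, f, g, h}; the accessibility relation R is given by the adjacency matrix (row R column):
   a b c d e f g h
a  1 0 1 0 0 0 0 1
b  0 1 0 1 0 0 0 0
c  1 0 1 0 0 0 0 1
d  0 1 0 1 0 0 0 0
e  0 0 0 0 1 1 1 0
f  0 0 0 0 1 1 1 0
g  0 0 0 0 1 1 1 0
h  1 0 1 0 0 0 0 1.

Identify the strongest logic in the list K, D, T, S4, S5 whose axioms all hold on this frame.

S5

Serial (axiom D): yes — every world has a successor (e.g. a R a).
Reflexive (axiom T): yes — every world is R-related to itself.
Transitive (axiom 4): yes — every two-step R-path is closed by a direct edge.
Euclidean (axiom 5): yes — any two successors of a common world are R-related.
So F validates K, D, T, S4, S5. The strongest is S5.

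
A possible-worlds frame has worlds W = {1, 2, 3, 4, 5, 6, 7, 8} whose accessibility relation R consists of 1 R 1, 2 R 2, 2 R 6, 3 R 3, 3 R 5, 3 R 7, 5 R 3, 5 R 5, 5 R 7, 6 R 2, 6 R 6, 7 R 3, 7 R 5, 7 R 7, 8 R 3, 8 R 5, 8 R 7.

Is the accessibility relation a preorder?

No

Reflexive: no — 4 is not related to itself.
Transitive: yes — every two-step R-path is closed by a direct edge.
So R is not a preorder.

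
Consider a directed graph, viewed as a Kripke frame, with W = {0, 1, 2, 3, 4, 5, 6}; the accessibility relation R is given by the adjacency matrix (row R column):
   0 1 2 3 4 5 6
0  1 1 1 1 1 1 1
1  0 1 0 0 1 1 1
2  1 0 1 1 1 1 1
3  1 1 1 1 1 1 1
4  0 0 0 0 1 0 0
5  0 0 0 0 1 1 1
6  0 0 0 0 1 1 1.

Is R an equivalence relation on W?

Reflexive: yes — every world is R-related to itself.
Symmetric: no — 0 R 1 but not 1 R 0.
Transitive: no — 2 R 0 and 0 R 1, but not 2 R 1.
So R is not an equivalence relation.

No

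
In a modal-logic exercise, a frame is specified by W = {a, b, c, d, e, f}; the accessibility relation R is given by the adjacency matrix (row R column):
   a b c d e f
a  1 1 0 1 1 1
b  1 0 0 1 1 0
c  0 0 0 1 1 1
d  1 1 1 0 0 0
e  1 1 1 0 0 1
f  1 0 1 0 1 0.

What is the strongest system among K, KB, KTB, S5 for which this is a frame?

Symmetric (axiom B): yes — every pair in R has its reverse in R.
Reflexive (axiom T): no — b is not related to itself.
Euclidean (axiom 5): no — a R b and a R f, but not b R f.
So F validates K, KB; KTB would additionally require R to be reflexive. The strongest is KB.

KB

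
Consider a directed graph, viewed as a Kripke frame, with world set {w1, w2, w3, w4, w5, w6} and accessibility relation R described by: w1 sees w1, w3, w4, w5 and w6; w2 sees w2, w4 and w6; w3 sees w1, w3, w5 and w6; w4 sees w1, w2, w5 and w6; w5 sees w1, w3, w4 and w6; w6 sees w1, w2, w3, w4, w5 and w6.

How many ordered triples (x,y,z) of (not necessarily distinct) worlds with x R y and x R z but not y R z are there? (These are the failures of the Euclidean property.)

Enumerating: (w1,w3,w4), (w1,w4,w3), (w1,w4,w4), (w1,w5,w5), (w2,w4,w4), (w3,w5,w5), (w4,w1,w2), (w4,w2,w1), (w4,w2,w5), (w4,w5,w2), (w4,w5,w5), (w5,w3,w4), … and 12 more.
Total: 24.

24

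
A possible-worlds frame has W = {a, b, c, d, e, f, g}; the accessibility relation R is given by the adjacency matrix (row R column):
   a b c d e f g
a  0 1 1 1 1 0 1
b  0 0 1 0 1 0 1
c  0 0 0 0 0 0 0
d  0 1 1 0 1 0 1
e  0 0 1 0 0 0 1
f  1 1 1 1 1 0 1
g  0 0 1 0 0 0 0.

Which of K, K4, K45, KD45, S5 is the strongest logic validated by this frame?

K4

Transitive (axiom 4): yes — every two-step R-path is closed by a direct edge.
Euclidean (axiom 5): no — a R b and a R d, but not b R d.
Serial (axiom D): no — c has no R-successor.
Reflexive (axiom T): no — a is not related to itself.
So F validates K, K4; K45 would additionally require R to be Euclidean. The strongest is K4.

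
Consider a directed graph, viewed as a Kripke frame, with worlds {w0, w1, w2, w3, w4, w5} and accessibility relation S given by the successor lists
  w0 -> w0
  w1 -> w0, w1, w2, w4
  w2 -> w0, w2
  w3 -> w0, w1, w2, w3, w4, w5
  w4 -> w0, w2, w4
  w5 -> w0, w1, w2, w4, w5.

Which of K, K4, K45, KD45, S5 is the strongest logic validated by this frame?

K4

Transitive (axiom 4): yes — every two-step S-path is closed by a direct edge.
Euclidean (axiom 5): no — w1 S w0 and w1 S w2, but not w0 S w2.
Serial (axiom D): yes — every world has a successor (e.g. w0 S w0).
Reflexive (axiom T): yes — every world is S-related to itself.
So F validates K, K4; K45 would additionally require S to be Euclidean. The strongest is K4.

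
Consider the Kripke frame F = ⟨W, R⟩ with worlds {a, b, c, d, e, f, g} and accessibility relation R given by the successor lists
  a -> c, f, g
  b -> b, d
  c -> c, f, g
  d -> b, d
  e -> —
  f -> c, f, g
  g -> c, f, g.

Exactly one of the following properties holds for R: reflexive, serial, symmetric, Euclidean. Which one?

Euclidean

Reflexive: no — a is not related to itself.
Serial: no — e has no R-successor.
Symmetric: no — a R c but not c R a.
Euclidean: yes — any two successors of a common world are R-related.
Only Euclidean holds.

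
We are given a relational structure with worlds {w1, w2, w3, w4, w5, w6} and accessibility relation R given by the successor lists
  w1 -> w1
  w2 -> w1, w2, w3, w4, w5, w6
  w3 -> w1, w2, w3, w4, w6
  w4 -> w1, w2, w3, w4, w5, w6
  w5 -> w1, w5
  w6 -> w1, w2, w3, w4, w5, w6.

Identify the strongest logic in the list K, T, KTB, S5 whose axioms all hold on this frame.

T

Reflexive (axiom T): yes — every world is R-related to itself.
Symmetric (axiom B): no — w2 R w1 but not w1 R w2.
Euclidean (axiom 5): no — w2 R w1 and w2 R w3, but not w1 R w3.
So F validates K, T; KTB would additionally require R to be symmetric. The strongest is T.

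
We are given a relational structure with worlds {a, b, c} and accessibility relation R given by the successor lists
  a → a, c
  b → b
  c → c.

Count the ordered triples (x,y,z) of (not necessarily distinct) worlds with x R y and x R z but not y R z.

1

Enumerating: (a,c,a).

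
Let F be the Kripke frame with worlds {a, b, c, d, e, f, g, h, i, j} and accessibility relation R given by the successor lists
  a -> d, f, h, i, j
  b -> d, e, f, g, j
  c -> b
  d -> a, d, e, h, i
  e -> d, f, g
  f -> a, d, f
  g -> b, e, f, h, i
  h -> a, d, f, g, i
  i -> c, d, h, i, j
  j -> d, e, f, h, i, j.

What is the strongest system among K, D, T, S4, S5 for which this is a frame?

D

Serial (axiom D): yes — every world has a successor (e.g. a R d).
Reflexive (axiom T): no — a is not related to itself.
Transitive (axiom 4): no — a R d and d R e, but not a R e.
Euclidean (axiom 5): no — a R d and a R f, but not d R f.
So F validates K, D; T would additionally require R to be reflexive. The strongest is D.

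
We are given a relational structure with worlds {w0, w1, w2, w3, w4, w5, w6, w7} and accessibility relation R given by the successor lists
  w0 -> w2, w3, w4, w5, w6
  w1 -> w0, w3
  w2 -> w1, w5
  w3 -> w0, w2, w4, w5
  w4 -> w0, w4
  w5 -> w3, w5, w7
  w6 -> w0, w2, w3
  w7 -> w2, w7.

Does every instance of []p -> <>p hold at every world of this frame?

The schema D characterises exactly the serial frames.
Serial: yes — every world has a successor (e.g. w0 R w2).

Yes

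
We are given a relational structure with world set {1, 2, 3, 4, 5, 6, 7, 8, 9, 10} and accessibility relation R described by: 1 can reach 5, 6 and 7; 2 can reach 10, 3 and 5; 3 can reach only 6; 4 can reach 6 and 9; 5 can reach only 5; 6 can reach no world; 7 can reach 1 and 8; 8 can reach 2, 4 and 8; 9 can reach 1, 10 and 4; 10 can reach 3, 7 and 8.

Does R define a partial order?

No

Reflexive: no — 1 is not related to itself.
Transitive: no — 1 R 7 and 7 R 8, but not 1 R 8.
Antisymmetric: no — 1 R 7 and 7 R 1 with 1 ≠ 7.
So R is not a partial order.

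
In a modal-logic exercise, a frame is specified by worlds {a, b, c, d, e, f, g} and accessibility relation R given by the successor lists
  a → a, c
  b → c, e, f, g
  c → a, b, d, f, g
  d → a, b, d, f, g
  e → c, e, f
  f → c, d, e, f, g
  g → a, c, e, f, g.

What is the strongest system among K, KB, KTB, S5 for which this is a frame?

Symmetric (axiom B): no — b R e but not e R b.
Reflexive (axiom T): no — b is not related to itself.
Euclidean (axiom 5): no — b R c and b R e, but not c R e.
So F validates K; KB would additionally require R to be symmetric. The strongest is K.

K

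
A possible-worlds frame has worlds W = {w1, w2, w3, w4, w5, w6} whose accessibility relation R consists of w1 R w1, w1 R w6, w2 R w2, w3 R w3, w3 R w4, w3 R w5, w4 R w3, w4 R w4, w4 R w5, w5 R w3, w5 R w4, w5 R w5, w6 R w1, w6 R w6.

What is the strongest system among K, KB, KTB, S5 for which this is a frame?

S5

Symmetric (axiom B): yes — every pair in R has its reverse in R.
Reflexive (axiom T): yes — every world is R-related to itself.
Euclidean (axiom 5): yes — any two successors of a common world are R-related.
So F validates K, KB, KTB, S5. The strongest is S5.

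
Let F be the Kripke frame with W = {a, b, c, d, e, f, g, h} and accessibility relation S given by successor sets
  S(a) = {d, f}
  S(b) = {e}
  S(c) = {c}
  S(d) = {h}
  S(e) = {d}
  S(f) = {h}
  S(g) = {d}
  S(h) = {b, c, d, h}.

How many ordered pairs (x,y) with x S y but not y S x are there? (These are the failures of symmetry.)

Enumerating: (a,d), (a,f), (b,e), (e,d), (f,h), (g,d), (h,b), (h,c).

8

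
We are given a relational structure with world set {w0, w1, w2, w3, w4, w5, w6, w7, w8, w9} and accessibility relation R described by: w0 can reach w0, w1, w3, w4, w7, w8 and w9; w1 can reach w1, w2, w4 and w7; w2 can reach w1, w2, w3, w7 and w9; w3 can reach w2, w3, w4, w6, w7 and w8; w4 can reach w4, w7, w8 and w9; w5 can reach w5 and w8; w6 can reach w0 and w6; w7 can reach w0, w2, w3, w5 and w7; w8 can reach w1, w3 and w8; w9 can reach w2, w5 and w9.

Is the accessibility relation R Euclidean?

No

Euclidean: no — w0 R w1 and w0 R w3, but not w1 R w3.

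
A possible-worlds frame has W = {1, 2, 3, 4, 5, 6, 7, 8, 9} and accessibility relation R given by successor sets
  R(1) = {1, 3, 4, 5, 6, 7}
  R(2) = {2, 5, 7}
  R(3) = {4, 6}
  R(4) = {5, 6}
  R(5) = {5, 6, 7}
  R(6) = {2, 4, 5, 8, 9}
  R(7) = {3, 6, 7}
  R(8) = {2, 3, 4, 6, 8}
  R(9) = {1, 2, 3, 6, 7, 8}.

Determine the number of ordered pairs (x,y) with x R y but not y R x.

22

Enumerating: (1,3), (1,4), (1,5), (1,6), (1,7), (2,5), (2,7), (3,4), (3,6), (4,5), (5,7), (6,2), … and 10 more.
Total: 22.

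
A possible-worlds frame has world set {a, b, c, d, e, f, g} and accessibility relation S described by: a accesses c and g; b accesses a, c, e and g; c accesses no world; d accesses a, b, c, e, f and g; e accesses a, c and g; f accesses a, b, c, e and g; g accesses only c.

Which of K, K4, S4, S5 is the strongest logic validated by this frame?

Transitive (axiom 4): yes — every two-step S-path is closed by a direct edge.
Reflexive (axiom T): no — a is not related to itself.
Euclidean (axiom 5): no — a S c and a S g, but not c S g.
So F validates K, K4; S4 would additionally require S to be reflexive. The strongest is K4.

K4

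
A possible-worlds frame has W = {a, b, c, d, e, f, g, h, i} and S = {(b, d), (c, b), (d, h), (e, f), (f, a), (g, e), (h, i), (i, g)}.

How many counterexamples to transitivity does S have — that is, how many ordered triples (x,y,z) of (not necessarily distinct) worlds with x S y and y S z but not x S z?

7

Enumerating: (b,d,h), (c,b,d), (d,h,i), (e,f,a), (g,e,f), (h,i,g), (i,g,e).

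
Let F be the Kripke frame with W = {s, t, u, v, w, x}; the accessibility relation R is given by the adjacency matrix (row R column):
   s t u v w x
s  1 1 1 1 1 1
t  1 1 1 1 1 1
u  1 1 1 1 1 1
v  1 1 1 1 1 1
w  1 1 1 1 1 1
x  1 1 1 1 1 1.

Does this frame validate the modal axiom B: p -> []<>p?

By correspondence theory, B is valid on a frame iff R is symmetric.
Symmetric: yes — every pair in R has its reverse in R.

Yes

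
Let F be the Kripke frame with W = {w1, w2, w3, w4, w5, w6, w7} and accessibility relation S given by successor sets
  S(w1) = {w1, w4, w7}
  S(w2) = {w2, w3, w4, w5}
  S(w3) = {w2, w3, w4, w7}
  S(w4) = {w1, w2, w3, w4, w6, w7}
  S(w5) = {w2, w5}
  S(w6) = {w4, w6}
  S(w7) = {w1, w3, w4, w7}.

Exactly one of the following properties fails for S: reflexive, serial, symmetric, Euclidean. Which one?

Euclidean

Reflexive: yes — every world is S-related to itself.
Serial: yes — every world has a successor (e.g. w1 S w1).
Symmetric: yes — every pair in S has its reverse in S.
Euclidean: no — w2 S w3 and w2 S w5, but not w3 S w5.
Only Euclidean fails.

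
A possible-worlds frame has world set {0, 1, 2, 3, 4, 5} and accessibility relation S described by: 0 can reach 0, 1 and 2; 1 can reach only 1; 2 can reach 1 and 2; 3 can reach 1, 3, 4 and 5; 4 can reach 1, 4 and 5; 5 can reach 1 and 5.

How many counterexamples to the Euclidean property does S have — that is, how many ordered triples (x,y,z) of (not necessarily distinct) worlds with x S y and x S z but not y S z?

Enumerating: (0,1,0), (0,1,2), (0,2,0), (2,1,2), (3,1,3), (3,1,4), (3,1,5), (3,4,3), (3,5,3), (3,5,4), (4,1,4), (4,1,5), (4,5,4), (5,1,5).

14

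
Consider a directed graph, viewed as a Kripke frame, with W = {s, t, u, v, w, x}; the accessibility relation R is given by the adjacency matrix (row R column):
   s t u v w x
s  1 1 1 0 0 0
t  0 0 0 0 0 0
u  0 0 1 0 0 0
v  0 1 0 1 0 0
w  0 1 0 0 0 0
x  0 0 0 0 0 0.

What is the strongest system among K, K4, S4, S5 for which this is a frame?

K4

Transitive (axiom 4): yes — every two-step R-path is closed by a direct edge.
Reflexive (axiom T): no — t is not related to itself.
Euclidean (axiom 5): no — s R t and s R u, but not t R u.
So F validates K, K4; S4 would additionally require R to be reflexive. The strongest is K4.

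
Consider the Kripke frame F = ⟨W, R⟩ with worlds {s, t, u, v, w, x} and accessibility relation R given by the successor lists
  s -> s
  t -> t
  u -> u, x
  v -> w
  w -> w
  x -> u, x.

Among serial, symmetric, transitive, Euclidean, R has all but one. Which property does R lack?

symmetric

Serial: yes — every world has a successor (e.g. s R s).
Symmetric: no — v R w but not w R v.
Transitive: yes — every two-step R-path is closed by a direct edge.
Euclidean: yes — any two successors of a common world are R-related.
Only symmetric fails.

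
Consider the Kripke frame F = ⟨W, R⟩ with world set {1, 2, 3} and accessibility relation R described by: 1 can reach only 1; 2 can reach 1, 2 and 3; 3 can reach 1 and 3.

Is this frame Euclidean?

Euclidean: no — 2 R 1 and 2 R 3, but not 1 R 3.

No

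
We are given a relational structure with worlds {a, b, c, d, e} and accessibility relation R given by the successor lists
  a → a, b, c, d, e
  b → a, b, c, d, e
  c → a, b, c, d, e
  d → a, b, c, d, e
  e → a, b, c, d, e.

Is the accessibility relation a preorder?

Yes

Reflexive: yes — every world is R-related to itself.
Transitive: yes — every two-step R-path is closed by a direct edge.
So R is a preorder.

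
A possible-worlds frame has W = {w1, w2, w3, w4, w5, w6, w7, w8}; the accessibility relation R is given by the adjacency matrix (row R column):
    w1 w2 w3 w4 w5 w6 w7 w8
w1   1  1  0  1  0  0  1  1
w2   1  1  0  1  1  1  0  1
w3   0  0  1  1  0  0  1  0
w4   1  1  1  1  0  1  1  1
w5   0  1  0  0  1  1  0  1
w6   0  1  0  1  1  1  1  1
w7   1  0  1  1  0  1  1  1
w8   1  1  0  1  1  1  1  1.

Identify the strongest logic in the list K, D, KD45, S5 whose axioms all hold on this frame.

D

Serial (axiom D): yes — every world has a successor (e.g. w1 R w1).
Euclidean (axiom 5): no — w1 R w2 and w1 R w7, but not w2 R w7.
Transitive (axiom 4): no — w1 R w2 and w2 R w5, but not w1 R w5.
Reflexive (axiom T): yes — every world is R-related to itself.
So F validates K, D; KD45 would additionally require R to be Euclidean and transitive. The strongest is D.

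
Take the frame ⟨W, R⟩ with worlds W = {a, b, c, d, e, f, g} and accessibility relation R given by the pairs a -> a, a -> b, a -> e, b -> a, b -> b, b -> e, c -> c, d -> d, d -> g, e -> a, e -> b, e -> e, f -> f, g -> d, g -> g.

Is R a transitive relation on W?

Transitive: yes — every two-step R-path is closed by a direct edge.

Yes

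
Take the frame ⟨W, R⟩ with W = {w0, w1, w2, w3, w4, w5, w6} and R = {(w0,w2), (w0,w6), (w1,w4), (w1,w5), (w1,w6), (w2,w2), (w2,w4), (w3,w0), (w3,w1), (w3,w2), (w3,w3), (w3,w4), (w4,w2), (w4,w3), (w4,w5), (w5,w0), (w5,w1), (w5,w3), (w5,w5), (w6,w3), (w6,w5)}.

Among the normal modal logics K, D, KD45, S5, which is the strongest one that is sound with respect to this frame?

D

Serial (axiom D): yes — every world has a successor (e.g. w0 R w2).
Euclidean (axiom 5): no — w0 R w2 and w0 R w6, but not w2 R w6.
Transitive (axiom 4): no — w0 R w2 and w2 R w4, but not w0 R w4.
Reflexive (axiom T): no — w0 is not related to itself.
So F validates K, D; KD45 would additionally require R to be Euclidean and transitive. The strongest is D.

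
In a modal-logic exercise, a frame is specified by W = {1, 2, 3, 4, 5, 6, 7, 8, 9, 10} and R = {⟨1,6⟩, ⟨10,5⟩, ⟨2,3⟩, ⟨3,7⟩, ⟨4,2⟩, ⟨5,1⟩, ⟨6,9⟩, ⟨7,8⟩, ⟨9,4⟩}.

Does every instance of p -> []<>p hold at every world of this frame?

Axiom B corresponds to the accessibility relation being symmetric.
Symmetric: no — 1 R 6 but not 6 R 1.

No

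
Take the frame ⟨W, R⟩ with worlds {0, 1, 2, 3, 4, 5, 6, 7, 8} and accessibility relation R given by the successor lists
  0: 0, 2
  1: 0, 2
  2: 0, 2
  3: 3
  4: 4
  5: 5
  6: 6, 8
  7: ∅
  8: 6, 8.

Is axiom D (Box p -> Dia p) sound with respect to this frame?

The schema D characterises exactly the serial frames.
Serial: no — 7 has no R-successor.

No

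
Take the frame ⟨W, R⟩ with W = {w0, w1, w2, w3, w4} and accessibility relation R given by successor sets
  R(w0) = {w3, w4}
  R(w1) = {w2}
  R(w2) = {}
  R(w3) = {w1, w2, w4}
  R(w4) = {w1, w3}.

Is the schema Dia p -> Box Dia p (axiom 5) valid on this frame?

No

By correspondence theory, 5 is valid on a frame iff R is Euclidean.
Euclidean: no — w3 R w1 and w3 R w4, but not w1 R w4.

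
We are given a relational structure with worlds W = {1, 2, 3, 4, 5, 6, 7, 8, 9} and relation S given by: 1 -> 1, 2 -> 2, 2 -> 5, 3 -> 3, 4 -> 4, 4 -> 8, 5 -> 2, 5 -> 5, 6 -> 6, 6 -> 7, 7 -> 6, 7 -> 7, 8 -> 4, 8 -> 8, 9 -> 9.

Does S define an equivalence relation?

Reflexive: yes — every world is S-related to itself.
Symmetric: yes — every pair in S has its reverse in S.
Transitive: yes — every two-step S-path is closed by a direct edge.
So S is an equivalence relation.

Yes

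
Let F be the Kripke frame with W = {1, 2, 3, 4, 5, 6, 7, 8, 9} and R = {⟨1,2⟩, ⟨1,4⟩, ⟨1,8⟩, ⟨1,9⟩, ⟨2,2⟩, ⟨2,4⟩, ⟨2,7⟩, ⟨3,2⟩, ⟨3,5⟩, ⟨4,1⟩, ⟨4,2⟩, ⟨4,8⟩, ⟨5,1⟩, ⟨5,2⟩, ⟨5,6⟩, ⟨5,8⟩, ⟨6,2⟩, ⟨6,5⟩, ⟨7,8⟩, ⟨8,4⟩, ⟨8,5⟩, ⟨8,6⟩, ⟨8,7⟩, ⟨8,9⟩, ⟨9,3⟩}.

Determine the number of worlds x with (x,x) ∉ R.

Enumerating: 1, 3, 4, 5, 6, 7, 8, 9.

8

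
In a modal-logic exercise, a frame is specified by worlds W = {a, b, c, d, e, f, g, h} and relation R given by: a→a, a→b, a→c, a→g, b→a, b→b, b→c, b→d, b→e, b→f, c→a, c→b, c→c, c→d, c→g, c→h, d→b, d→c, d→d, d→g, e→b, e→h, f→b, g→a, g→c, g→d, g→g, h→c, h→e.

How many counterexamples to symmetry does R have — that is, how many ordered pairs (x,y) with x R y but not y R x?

0

R is symmetric; there are no such tuples.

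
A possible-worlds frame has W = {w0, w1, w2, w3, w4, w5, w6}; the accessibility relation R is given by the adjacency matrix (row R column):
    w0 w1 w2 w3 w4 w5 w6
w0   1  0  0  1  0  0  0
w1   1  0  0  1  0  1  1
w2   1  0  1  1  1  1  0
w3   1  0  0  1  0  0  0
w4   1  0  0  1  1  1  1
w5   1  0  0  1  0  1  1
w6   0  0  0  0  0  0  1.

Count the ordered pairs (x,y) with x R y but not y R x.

15

Enumerating: (w1,w0), (w1,w3), (w1,w5), (w1,w6), (w2,w0), (w2,w3), (w2,w4), (w2,w5), (w4,w0), (w4,w3), (w4,w5), (w4,w6), (w5,w0), (w5,w3), (w5,w6).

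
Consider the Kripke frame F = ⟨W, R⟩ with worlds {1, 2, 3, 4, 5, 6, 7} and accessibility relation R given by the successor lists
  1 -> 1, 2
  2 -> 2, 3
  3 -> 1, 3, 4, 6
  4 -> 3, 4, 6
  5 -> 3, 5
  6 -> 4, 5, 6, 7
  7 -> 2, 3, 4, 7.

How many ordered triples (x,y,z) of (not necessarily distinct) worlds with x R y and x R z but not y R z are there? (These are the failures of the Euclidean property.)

Enumerating: (1,2,1), (2,3,2), (3,1,3), (3,1,4), (3,1,6), (3,4,1), (3,6,1), (3,6,3), (4,6,3), (5,3,5), (6,4,5), (6,4,7), … and 11 more.
Total: 23.

23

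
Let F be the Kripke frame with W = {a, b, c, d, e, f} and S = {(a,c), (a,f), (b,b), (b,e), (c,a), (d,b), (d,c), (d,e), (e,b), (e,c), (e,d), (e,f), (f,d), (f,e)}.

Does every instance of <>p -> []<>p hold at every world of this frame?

No

The schema 5 characterises exactly the Euclidean frames.
Euclidean: no — a S c and a S f, but not c S f.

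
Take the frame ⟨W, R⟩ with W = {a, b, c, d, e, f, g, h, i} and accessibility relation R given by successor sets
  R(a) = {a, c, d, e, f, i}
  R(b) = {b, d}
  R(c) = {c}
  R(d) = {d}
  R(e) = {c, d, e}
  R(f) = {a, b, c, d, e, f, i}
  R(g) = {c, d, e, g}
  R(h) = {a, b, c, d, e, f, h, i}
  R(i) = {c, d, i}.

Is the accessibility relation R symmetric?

No

Symmetric: no — a R c but not c R a.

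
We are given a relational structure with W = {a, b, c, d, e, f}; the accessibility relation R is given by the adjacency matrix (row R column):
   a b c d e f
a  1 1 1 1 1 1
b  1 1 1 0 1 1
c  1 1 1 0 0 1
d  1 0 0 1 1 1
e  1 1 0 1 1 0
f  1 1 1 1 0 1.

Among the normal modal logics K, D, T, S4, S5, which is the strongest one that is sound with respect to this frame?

Serial (axiom D): yes — every world has a successor (e.g. a R a).
Reflexive (axiom T): yes — every world is R-related to itself.
Transitive (axiom 4): no — b R a and a R d, but not b R d.
Euclidean (axiom 5): no — a R b and a R d, but not b R d.
So F validates K, D, T; S4 would additionally require R to be transitive. The strongest is T.

T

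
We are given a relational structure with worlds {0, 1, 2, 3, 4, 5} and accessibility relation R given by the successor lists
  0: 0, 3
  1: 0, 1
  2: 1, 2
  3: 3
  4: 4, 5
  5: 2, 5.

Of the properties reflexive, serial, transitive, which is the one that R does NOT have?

transitive

Reflexive: yes — every world is R-related to itself.
Serial: yes — every world has a successor (e.g. 0 R 0).
Transitive: no — 1 R 0 and 0 R 3, but not 1 R 3.
Only transitive fails.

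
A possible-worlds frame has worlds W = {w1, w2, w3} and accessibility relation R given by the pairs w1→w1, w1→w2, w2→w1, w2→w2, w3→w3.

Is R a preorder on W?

Yes

Reflexive: yes — every world is R-related to itself.
Transitive: yes — every two-step R-path is closed by a direct edge.
So R is a preorder.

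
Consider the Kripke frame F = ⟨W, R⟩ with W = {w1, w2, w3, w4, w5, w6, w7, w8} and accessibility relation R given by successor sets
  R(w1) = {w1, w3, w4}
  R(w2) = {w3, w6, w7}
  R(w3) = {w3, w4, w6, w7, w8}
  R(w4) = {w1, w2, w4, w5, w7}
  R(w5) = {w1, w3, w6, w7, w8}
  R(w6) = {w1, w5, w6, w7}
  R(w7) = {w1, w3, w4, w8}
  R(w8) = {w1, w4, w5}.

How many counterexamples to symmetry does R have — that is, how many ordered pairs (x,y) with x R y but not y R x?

18

Enumerating: (w1,w3), (w2,w3), (w2,w6), (w2,w7), (w3,w4), (w3,w6), (w3,w8), (w4,w2), (w4,w5), (w5,w1), (w5,w3), (w5,w7), (w6,w1), (w6,w7), (w7,w1), (w7,w8), (w8,w1), (w8,w4).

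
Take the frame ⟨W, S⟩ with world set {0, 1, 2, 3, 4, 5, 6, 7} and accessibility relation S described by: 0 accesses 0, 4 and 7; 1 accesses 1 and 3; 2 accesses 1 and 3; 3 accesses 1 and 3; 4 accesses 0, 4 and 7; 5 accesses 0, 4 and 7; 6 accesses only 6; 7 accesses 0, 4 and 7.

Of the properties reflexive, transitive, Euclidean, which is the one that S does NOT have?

Reflexive: no — 2 is not related to itself.
Transitive: yes — every two-step S-path is closed by a direct edge.
Euclidean: yes — any two successors of a common world are S-related.
Only reflexive fails.

reflexive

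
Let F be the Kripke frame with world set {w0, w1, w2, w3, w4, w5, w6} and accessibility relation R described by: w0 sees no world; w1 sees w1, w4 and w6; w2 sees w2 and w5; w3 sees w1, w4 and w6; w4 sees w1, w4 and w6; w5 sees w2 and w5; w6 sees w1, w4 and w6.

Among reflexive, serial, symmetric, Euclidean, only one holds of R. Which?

Euclidean

Reflexive: no — w0 is not related to itself.
Serial: no — w0 has no R-successor.
Symmetric: no — w3 R w1 but not w1 R w3.
Euclidean: yes — any two successors of a common world are R-related.
Only Euclidean holds.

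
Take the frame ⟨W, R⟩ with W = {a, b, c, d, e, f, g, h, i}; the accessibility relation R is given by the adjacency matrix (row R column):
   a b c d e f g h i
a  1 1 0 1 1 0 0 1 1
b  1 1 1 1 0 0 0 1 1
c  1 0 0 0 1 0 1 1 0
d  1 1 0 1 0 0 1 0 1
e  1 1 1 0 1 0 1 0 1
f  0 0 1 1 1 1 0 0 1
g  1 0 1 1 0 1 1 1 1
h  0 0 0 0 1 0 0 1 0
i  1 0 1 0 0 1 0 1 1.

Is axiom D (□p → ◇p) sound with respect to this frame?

By correspondence theory, D is valid on a frame iff R is serial.
Serial: yes — every world has a successor (e.g. a R a).

Yes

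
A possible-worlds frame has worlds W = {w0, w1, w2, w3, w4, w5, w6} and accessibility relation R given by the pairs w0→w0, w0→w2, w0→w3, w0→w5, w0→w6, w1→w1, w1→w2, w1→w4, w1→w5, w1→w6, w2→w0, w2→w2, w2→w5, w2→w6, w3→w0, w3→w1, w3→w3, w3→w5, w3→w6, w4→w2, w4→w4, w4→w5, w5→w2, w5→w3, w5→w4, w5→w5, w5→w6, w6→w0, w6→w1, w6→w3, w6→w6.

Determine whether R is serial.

Yes

Serial: yes — every world has a successor (e.g. w0 R w0).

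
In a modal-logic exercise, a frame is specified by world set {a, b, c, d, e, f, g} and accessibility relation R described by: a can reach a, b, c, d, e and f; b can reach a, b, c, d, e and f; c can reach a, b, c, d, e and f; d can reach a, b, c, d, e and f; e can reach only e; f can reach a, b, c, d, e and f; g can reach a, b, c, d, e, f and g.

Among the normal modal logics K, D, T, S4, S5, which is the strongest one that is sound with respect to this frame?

Serial (axiom D): yes — every world has a successor (e.g. a R a).
Reflexive (axiom T): yes — every world is R-related to itself.
Transitive (axiom 4): yes — every two-step R-path is closed by a direct edge.
Euclidean (axiom 5): no — a R e and a R b, but not e R b.
So F validates K, D, T, S4; S5 would additionally require R to be Euclidean. The strongest is S4.

S4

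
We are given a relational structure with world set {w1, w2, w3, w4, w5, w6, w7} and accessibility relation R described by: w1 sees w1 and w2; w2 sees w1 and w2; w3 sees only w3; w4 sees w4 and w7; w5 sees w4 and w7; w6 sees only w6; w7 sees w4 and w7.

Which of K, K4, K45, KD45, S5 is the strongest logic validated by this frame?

Transitive (axiom 4): yes — every two-step R-path is closed by a direct edge.
Euclidean (axiom 5): yes — any two successors of a common world are R-related.
Serial (axiom D): yes — every world has a successor (e.g. w1 R w1).
Reflexive (axiom T): no — w5 is not related to itself.
So F validates K, K4, K45, KD45; S5 would additionally require R to be reflexive. The strongest is KD45.

KD45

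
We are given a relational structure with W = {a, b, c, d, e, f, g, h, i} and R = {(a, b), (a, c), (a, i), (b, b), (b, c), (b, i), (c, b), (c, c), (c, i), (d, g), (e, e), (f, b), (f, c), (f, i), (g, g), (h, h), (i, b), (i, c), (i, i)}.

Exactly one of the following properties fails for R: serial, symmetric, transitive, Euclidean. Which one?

Serial: yes — every world has a successor (e.g. a R b).
Symmetric: no — a R b but not b R a.
Transitive: yes — every two-step R-path is closed by a direct edge.
Euclidean: yes — any two successors of a common world are R-related.
Only symmetric fails.

symmetric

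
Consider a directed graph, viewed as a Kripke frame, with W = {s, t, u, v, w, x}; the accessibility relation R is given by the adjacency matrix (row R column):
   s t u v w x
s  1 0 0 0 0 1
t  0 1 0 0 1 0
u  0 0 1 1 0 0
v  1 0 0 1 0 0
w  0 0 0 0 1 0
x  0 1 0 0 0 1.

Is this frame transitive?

Transitive: no — s R x and x R t, but not s R t.

No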